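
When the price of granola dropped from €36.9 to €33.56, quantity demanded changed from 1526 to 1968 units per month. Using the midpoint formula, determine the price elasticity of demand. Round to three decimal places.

%Δq = (1968 − 1526)/[(1526 + 1968)/2] = 442/1747 ≈ 0.2530.
%Δp = (33.56 − 36.9)/[(36.9 + 33.56)/2] = -3.34/35.23 ≈ -0.0948.
Arc elasticity E = %Δq/%Δp ≈ 0.2530/-0.0948 ≈ -2.669.
|E| > 1: demand is elastic over this range.

-2.669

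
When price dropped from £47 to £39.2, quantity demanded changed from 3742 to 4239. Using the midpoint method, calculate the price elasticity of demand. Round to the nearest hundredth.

-0.69

%Δq = (4239 − 3742)/[(3742 + 4239)/2] = 497/3990.5 ≈ 0.1245.
%Δp = (39.2 − 47)/[(47 + 39.2)/2] = -7.8/43.1 ≈ -0.1810.
Arc elasticity E = %Δq/%Δp ≈ 0.1245/-0.1810 ≈ -0.69.
|E| < 1: demand is inelastic over this range.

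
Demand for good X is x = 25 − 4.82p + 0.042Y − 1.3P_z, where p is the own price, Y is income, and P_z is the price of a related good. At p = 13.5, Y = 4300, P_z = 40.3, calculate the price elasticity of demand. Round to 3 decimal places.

First evaluate x: 25 − 4.82(13.5) + 0.042(4300) − 1.3(40.3) = 25 − 65.07 + 180.6 − 52.39 = 88.14.
∂x/∂p = −4.82, so E_p = (−4.82)·(13.5/88.14) ≈ -0.738.
|E_p| < 1: demand is inelastic.

-0.738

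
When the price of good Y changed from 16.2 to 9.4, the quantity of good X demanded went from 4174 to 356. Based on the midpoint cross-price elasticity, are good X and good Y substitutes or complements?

%ΔQ_x = (356 − 4174)/[(4174+356)/2] = -3818/2265 ≈ -1.6857.
%ΔP_y = (9.4 − 16.2)/[(16.2+9.4)/2] ≈ -0.5313.
E_xy = -1.6857/-0.5313 ≈ 3.173.
E_xy > 0, so the goods are substitutes.

substitutes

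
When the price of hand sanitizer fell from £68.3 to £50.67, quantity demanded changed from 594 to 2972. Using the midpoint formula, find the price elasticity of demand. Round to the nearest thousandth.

-4.500

%Δq = (2972 − 594)/[(594 + 2972)/2] = 2378/1783 ≈ 1.3337.
%ΔP = (50.67 − 68.3)/[(68.3 + 50.67)/2] = -17.63/59.485 ≈ -0.2964.
Arc elasticity E = %Δq/%ΔP ≈ 1.3337/-0.2964 ≈ -4.500.
|E| > 1: demand is elastic over this range.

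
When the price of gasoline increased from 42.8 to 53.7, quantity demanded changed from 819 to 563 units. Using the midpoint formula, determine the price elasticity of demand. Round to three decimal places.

%ΔQ = (563 − 819)/[(819 + 563)/2] = -256/691 ≈ -0.3705.
%ΔP = (53.7 − 42.8)/[(42.8 + 53.7)/2] = 10.9/48.25 ≈ 0.2259.
Arc elasticity E = %ΔQ/%ΔP ≈ -0.3705/0.2259 ≈ -1.640.
|E| > 1: demand is elastic over this range.

-1.640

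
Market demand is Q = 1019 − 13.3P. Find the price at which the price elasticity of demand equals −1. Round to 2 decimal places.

For linear demand Q = a − bP, E = −bP/(a − bP). |E| = 1 ⇒ bP = a − bP ⇒ P = a/(2b).
P = 1019/(2·13.3) ≈ 38.31.

38.31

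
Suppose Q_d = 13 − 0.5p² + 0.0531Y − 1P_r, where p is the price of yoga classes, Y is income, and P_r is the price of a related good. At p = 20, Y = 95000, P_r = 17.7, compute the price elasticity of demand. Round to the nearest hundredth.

-0.08

At the given point, Q_d = 13 − 0.5(20)² + 0.0531(95000) − 1(17.7) = 13 − 200 + 5044.5 − 17.7 = 4839.8.
∂Q_d/∂p = −2·0.5·p = -20, so E_p = -20·(20/4839.8) ≈ -0.08.
|E_p| < 1: demand is inelastic.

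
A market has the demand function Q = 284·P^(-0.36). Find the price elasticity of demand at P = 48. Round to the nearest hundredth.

For a Cobb–Douglas (constant-elasticity) form Q = A·P^α·…, the elasticity with respect to P equals the exponent α at every point.
Here the exponent on P is -0.36, so the price elasticity of demand is -0.36.

-0.36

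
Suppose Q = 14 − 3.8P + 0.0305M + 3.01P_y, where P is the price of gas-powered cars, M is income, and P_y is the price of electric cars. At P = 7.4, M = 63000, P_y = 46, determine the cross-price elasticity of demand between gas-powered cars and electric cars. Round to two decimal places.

Q = 14 − 3.8(7.4) + 0.0305(63000) + 3.01(46) = 14 − 28.12 + 1921.5 + 138.46 = 2045.84.
∂Q/∂P_y = +3.01, so E_xy = 3.01·(46/2045.84) ≈ 0.07.
E_xy > 0: the goods are substitutes.

0.07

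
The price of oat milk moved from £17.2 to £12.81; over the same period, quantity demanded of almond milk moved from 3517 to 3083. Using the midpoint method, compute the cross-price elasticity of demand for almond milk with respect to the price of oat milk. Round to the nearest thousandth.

0.450

%ΔQ_x = (3083 − 3517)/[(3517+3083)/2] = -434/3300 ≈ -0.1315.
%ΔP_y = (12.81 − 17.2)/[(17.2+12.81)/2] ≈ -0.2926.
E_xy = -0.1315/-0.2926 ≈ 0.450.
E_xy > 0, so almond milk and oat milk are substitutes.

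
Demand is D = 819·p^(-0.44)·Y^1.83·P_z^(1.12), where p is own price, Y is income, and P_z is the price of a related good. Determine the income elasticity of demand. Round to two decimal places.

1.83

For a Cobb–Douglas (constant-elasticity) form D = A·Y^α·…, the elasticity with respect to Y equals the exponent α at every point.
Here the exponent on Y is 1.83, so the income elasticity of demand is 1.83.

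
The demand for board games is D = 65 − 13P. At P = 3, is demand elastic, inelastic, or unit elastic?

At P = 3, D = 26.
dD/dP = −13.
Point elasticity E = (dD/dP)·(P/D) = -13 × 3/26 ≈ -1.500.
|E| ≈ 1.500 > 1, so demand is elastic.

elastic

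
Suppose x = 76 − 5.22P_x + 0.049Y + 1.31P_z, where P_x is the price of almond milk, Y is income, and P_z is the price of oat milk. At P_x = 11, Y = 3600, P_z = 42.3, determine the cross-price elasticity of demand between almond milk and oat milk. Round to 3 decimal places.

Evaluating quantity at (P_x, Y, P_z) gives x = 76 − 5.22(11) + 0.049(3600) + 1.31(42.3) = 76 − 57.42 + 176.4 + 55.413 = 250.393.
∂x/∂P_z = +1.31, so E_xy = 1.31·(42.3/250.393) ≈ 0.221.
E_xy > 0: the goods are substitutes.

0.221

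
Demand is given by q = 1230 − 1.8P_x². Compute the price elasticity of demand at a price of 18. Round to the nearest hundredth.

At P_x = 18, q = 646.8.
dq/dP_x = −2·1.8·P_x = −64.8.
Point elasticity E = (dq/dP_x)·(P_x/q) = -64.8 × 18/646.8 ≈ -1.80.
|E| > 1, so demand is elastic at this price.

-1.80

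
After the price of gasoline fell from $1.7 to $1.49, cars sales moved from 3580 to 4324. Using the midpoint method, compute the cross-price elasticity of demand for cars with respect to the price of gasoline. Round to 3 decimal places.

-1.430

%ΔQ_x = (4324 − 3580)/[(3580+4324)/2] = 744/3952 ≈ 0.1883.
%ΔP_y = (1.49 − 1.7)/[(1.7+1.49)/2] ≈ -0.1317.
E_xy = 0.1883/-0.1317 ≈ -1.430.
E_xy < 0, so cars and gasoline are complements.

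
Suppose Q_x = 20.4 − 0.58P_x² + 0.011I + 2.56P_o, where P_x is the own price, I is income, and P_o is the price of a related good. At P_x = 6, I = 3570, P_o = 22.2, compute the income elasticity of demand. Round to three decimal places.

At the given point, Q_x = 20.4 − 0.58(6)² + 0.011(3570) + 2.56(22.2) = 20.4 − 20.88 + 39.27 + 56.832 = 95.622.
∂Q_x/∂I = +0.011, so E_I = 0.011·(3570/95.622) ≈ 0.411.
E_I ∈ (0,1): normal good (necessity).

0.411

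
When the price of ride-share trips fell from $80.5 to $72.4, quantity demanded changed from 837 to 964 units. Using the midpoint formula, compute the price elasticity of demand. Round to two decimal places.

-1.33

%Δq = (964 − 837)/[(837 + 964)/2] = 127/900.5 ≈ 0.1410.
%ΔP = (72.4 − 80.5)/[(80.5 + 72.4)/2] = -8.1/76.45 ≈ -0.1060.
Arc elasticity E = %Δq/%ΔP ≈ 0.1410/-0.1060 ≈ -1.33.
|E| > 1: demand is elastic over this range.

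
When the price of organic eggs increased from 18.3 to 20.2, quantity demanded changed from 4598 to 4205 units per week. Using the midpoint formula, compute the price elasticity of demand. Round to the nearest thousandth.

%Δq = (4205 − 4598)/[(4598 + 4205)/2] = -393/4401.5 ≈ -0.0893.
%Δp = (20.2 − 18.3)/[(18.3 + 20.2)/2] = 1.9/19.25 ≈ 0.0987.
Arc elasticity E = %Δq/%Δp ≈ -0.0893/0.0987 ≈ -0.905.
|E| < 1: demand is inelastic over this range.

-0.905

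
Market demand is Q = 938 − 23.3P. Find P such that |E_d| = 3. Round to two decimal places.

30.19

Set −bP/(a − bP) = −3 ⇒ bP = 3(a − bP) ⇒ bP(1+3) = 3·a.
P = 3·938/(23.3·4) ≈ 30.19.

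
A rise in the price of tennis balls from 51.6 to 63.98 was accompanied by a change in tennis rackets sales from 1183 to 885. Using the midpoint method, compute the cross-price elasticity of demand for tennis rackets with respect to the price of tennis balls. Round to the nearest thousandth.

-1.345

%ΔQ_x = (885 − 1183)/[(1183+885)/2] = -298/1034 ≈ -0.2882.
%ΔP_y = (63.98 − 51.6)/[(51.6+63.98)/2] ≈ 0.2142.
E_xy = -0.2882/0.2142 ≈ -1.345.
E_xy < 0, so tennis rackets and tennis balls are complements.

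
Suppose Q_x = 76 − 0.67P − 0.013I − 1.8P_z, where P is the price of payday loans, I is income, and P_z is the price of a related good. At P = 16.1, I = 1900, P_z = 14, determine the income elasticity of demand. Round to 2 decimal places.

-1.61

Evaluating quantity at (P, I, P_z) gives Q_x = 76 − 0.67(16.1) − 0.013(1900) − 1.8(14) = 76 − 10.787 − 24.7 − 25.2 = 15.313.
∂Q_x/∂I = −0.013, so E_I = -0.013·(1900/15.313) ≈ -1.61.
E_I < 0: inferior good.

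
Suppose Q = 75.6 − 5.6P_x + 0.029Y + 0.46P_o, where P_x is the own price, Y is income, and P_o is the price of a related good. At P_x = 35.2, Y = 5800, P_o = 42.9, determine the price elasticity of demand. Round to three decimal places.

First evaluate Q: 75.6 − 5.6(35.2) + 0.029(5800) + 0.46(42.9) = 75.6 − 197.12 + 168.2 + 19.734 = 66.414.
∂Q/∂P_x = −5.6, so E_p = (−5.6)·(35.2/66.414) ≈ -2.968.
|E_p| > 1: demand is elastic.

-2.968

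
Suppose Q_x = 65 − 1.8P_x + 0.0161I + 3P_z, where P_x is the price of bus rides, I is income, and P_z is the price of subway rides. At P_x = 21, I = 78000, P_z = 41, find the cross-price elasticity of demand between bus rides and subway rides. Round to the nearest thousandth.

Evaluating quantity at (P_x, I, P_z) gives Q_x = 65 − 1.8(21) + 0.0161(78000) + 3(41) = 65 − 37.8 + 1255.8 + 123 = 1406.
∂Q_x/∂P_z = +3, so E_xy = 3·(41/1406) ≈ 0.087.
E_xy > 0: the goods are substitutes.

0.087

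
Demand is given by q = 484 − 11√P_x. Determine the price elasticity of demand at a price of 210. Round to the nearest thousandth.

At P_x = 210, q = 324.5949.
dq/dP_x = −11/(2√P_x) = −11/(2·14.4914).
Point elasticity E = (dq/dP_x)·(P_x/q) = -0.3795 × 210/324.5949 ≈ -0.246.
|E| < 1, so demand is inelastic at this price.

-0.246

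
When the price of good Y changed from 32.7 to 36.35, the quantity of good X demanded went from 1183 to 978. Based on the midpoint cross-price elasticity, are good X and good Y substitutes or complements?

%ΔQ_x = (978 − 1183)/[(1183+978)/2] = -205/1080.5 ≈ -0.1897.
%ΔP_y = (36.35 − 32.7)/[(32.7+36.35)/2] ≈ 0.1057.
E_xy = -0.1897/0.1057 ≈ -1.795.
E_xy < 0, so the goods are complements.

complements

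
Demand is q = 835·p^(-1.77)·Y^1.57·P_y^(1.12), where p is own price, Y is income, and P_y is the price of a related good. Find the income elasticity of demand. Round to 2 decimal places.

For a Cobb–Douglas (constant-elasticity) form q = A·Y^α·…, the elasticity with respect to Y equals the exponent α at every point.
Here the exponent on Y is 1.57, so the income elasticity of demand is 1.57.

1.57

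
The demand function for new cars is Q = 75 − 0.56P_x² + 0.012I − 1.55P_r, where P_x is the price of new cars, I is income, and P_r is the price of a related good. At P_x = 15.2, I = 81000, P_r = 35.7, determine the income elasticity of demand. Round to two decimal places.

Substituting, Q = 75 − 0.56(15.2)² + 0.012(81000) − 1.55(35.7) = 75 − 129.3824 + 972 − 55.335 = 862.2826.
∂Q/∂I = +0.012, so E_I = 0.012·(81000/862.2826) ≈ 1.13.
E_I > 1: normal good (luxury).

1.13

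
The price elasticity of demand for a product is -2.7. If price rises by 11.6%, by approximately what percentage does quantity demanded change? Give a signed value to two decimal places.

-31.32

%ΔQ ≈ E × %ΔP = (-2.7) × (11.6%) = -31.32%.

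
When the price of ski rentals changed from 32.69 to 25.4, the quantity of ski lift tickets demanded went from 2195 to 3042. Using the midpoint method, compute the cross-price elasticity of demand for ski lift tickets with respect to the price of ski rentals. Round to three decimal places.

%ΔQ_x = (3042 − 2195)/[(2195+3042)/2] = 847/2618.5 ≈ 0.3235.
%ΔP_y = (25.4 − 32.69)/[(32.69+25.4)/2] ≈ -0.2510.
E_xy = 0.3235/-0.2510 ≈ -1.289.
E_xy < 0, so ski lift tickets and ski rentals are complements.

-1.289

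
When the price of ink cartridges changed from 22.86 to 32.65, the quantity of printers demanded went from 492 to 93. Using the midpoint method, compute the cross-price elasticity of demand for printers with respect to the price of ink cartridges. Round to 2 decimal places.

-3.87

%ΔQ_x = (93 − 492)/[(492+93)/2] = -399/292.5 ≈ -1.3641.
%ΔP_y = (32.65 − 22.86)/[(22.86+32.65)/2] ≈ 0.3527.
E_xy = -1.3641/0.3527 ≈ -3.87.
E_xy < 0, so printers and ink cartridges are complements.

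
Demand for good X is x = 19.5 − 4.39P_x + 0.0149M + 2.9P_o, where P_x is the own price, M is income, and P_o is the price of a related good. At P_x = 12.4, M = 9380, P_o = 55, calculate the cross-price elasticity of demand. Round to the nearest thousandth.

0.603

x = 19.5 − 4.39(12.4) + 0.0149(9380) + 2.9(55) = 19.5 − 54.436 + 139.762 + 159.5 = 264.326.
∂x/∂P_o = +2.9, so E_xy = 2.9·(55/264.326) ≈ 0.603.
E_xy > 0: the goods are substitutes.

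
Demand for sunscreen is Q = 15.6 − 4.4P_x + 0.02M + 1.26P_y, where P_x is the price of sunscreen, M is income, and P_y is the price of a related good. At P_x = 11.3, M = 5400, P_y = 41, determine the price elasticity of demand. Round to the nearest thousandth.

-0.396

At the given point, Q = 15.6 − 4.4(11.3) + 0.02(5400) + 1.26(41) = 15.6 − 49.72 + 108 + 51.66 = 125.54.
∂Q/∂P_x = −4.4, so E_p = (−4.4)·(11.3/125.54) ≈ -0.396.
|E_p| < 1: demand is inelastic.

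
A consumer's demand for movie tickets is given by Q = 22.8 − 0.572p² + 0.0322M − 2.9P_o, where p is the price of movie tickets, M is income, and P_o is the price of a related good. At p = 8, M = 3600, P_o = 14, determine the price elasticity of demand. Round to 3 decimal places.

-1.190

Evaluating quantity at (p, M, P_o) gives Q = 22.8 − 0.572(8)² + 0.0322(3600) − 2.9(14) = 22.8 − 36.608 + 115.92 − 40.6 = 61.512.
∂Q/∂p = −2·0.572·p = -9.152, so E_p = -9.152·(8/61.512) ≈ -1.190.
|E_p| > 1: demand is elastic.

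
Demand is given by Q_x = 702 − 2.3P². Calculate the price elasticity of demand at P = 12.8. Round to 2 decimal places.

-2.32

At P = 12.8, Q_x = 325.168.
dQ_x/dP = −2·2.3·P = −58.88.
Point elasticity E = (dQ_x/dP)·(P/Q_x) = -58.88 × 12.8/325.168 ≈ -2.32.
|E| > 1, so demand is elastic at this price.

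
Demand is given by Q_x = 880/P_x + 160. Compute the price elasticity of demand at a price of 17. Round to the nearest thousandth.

-0.244

At P_x = 17, Q_x = 211.7647.
dQ_x/dP_x = −880/P_x² = −3.045.
Point elasticity E = (dQ_x/dP_x)·(P_x/Q_x) = -3.045 × 17/211.7647 ≈ -0.244.
|E| < 1, so demand is inelastic at this price.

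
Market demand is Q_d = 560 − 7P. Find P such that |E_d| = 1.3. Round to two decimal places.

Set −bP/(a − bP) = −1.3 ⇒ bP = 1.3(a − bP) ⇒ bP(1+1.3) = 1.3·a.
P = 1.3·560/(7·2.3) ≈ 45.22.

45.22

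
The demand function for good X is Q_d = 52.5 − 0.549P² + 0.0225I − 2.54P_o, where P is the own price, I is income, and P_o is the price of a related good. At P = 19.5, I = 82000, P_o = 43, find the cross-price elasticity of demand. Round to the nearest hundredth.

-0.07

Evaluating quantity at (P, I, P_o) gives Q_d = 52.5 − 0.549(19.5)² + 0.0225(82000) − 2.54(43) = 52.5 − 208.7573 + 1845 − 109.22 = 1579.5228.
∂Q_d/∂P_o = −2.54, so E_xy = -2.54·(43/1579.5228) ≈ -0.07.
E_xy < 0: the goods are complements.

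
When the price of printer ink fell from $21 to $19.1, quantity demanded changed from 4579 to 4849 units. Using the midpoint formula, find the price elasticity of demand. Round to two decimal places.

-0.60

%Δq = (4849 − 4579)/[(4579 + 4849)/2] = 270/4714 ≈ 0.0573.
%ΔP = (19.1 − 21)/[(21 + 19.1)/2] = -1.9/20.05 ≈ -0.0948.
Arc elasticity E = %Δq/%ΔP ≈ 0.0573/-0.0948 ≈ -0.60.
|E| < 1: demand is inelastic over this range.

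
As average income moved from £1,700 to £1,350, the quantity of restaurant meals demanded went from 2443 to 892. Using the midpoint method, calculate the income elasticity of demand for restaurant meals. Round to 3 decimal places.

4.053

%ΔQ = (892 − 2443)/[(2443+892)/2] = -1551/1667.5 ≈ -0.9301.
%ΔI = (1,350 − 1,700)/[(1,700+1,350)/2] = -350/1525 ≈ -0.2295.
E_I = %ΔQ/%ΔI ≈ 4.053.
E_I > 1: normal good (luxury).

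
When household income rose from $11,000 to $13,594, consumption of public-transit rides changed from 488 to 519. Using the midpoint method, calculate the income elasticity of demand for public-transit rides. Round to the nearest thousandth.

0.292

%ΔQ = (519 − 488)/[(488+519)/2] = 31/503.5 ≈ 0.0616.
%ΔY = (13,594 − 11,000)/[(11,000+13,594)/2] = 2594/12297 ≈ 0.2109.
E_I = %ΔQ/%ΔY ≈ 0.292.
E_I ∈ (0,1): normal good (necessity).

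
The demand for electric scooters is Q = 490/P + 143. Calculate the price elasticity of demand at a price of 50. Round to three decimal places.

-0.064

At P = 50, Q = 152.8.
dQ/dP = −490/P² = −0.196.
Point elasticity E = (dQ/dP)·(P/Q) = -0.196 × 50/152.8 ≈ -0.064.
|E| < 1, so demand is inelastic at this price.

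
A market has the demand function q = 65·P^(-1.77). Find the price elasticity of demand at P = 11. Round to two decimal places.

For a Cobb–Douglas (constant-elasticity) form q = A·P^α·…, the elasticity with respect to P equals the exponent α at every point.
Here the exponent on P is -1.77, so the price elasticity of demand is -1.77.

-1.77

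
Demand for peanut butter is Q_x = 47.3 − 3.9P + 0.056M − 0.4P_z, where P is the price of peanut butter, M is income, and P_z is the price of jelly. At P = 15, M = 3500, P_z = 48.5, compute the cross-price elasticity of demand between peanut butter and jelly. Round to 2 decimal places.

-0.12

At the given point, Q_x = 47.3 − 3.9(15) + 0.056(3500) − 0.4(48.5) = 47.3 − 58.5 + 196 − 19.4 = 165.4.
∂Q_x/∂P_z = −0.4, so E_xy = -0.4·(48.5/165.4) ≈ -0.12.
E_xy < 0: the goods are complements.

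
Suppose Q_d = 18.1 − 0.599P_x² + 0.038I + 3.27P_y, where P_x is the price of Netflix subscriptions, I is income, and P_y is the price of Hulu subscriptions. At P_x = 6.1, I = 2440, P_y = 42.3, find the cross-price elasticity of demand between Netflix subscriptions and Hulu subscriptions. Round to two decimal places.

0.61

At the given point, Q_d = 18.1 − 0.599(6.1)² + 0.038(2440) + 3.27(42.3) = 18.1 − 22.2888 + 92.72 + 138.321 = 226.8522.
∂Q_d/∂P_y = +3.27, so E_xy = 3.27·(42.3/226.8522) ≈ 0.61.
E_xy > 0: the goods are substitutes.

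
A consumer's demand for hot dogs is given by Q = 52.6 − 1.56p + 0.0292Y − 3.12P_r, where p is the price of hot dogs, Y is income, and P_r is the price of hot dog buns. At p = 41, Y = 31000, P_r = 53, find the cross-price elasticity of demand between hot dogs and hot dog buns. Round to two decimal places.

-0.23

First evaluate Q: 52.6 − 1.56(41) + 0.0292(31000) − 3.12(53) = 52.6 − 63.96 + 905.2 − 165.36 = 728.48.
∂Q/∂P_r = −3.12, so E_xy = -3.12·(53/728.48) ≈ -0.23.
E_xy < 0: the goods are complements.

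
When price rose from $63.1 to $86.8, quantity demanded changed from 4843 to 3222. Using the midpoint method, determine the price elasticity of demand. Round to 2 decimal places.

-1.27

%ΔQ = (3222 − 4843)/[(4843 + 3222)/2] = -1621/4032.5 ≈ -0.4020.
%Δp = (86.8 − 63.1)/[(63.1 + 86.8)/2] = 23.7/74.95 ≈ 0.3162.
Arc elasticity E = %ΔQ/%Δp ≈ -0.4020/0.3162 ≈ -1.27.
|E| > 1: demand is elastic over this range.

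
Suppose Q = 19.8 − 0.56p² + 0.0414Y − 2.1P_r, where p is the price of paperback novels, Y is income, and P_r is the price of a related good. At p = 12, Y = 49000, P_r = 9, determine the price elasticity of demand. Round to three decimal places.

First evaluate Q: 19.8 − 0.56(12)² + 0.0414(49000) − 2.1(9) = 19.8 − 80.64 + 2028.6 − 18.9 = 1948.86.
∂Q/∂p = −2·0.56·p = -13.44, so E_p = -13.44·(12/1948.86) ≈ -0.083.
|E_p| < 1: demand is inelastic.

-0.083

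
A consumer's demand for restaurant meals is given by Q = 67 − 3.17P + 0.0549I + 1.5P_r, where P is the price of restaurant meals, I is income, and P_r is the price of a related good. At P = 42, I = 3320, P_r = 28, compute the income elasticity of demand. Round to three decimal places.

1.153

First evaluate Q: 67 − 3.17(42) + 0.0549(3320) + 1.5(28) = 67 − 133.14 + 182.268 + 42 = 158.128.
∂Q/∂I = +0.0549, so E_I = 0.0549·(3320/158.128) ≈ 1.153.
E_I > 1: normal good (luxury).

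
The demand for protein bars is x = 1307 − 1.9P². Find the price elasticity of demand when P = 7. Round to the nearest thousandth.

-0.153

At P = 7, x = 1213.9.
dx/dP = −2·1.9·P = −26.6.
Point elasticity E = (dx/dP)·(P/x) = -26.6 × 7/1213.9 ≈ -0.153.
|E| < 1, so demand is inelastic at this price.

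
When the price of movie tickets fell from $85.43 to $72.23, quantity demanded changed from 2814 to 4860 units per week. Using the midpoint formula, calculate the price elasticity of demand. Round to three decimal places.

-3.184

%Δq = (4860 − 2814)/[(2814 + 4860)/2] = 2046/3837 ≈ 0.5332.
%Δp = (72.23 − 85.43)/[(85.43 + 72.23)/2] = -13.2/78.83 ≈ -0.1674.
Arc elasticity E = %Δq/%Δp ≈ 0.5332/-0.1674 ≈ -3.184.
|E| > 1: demand is elastic over this range.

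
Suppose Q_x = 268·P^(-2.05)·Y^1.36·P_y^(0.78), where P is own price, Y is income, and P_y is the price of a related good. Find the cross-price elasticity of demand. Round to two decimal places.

0.78

For a Cobb–Douglas (constant-elasticity) form Q_x = A·P_y^α·…, the elasticity with respect to P_y equals the exponent α at every point.
Here the exponent on P_y is 0.78, so the cross-price elasticity of demand is 0.78.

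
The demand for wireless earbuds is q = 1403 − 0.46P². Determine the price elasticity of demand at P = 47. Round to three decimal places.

At P = 47, q = 386.86.
dq/dP = −2·0.46·P = −43.24.
Point elasticity E = (dq/dP)·(P/q) = -43.24 × 47/386.86 ≈ -5.253.
|E| > 1, so demand is elastic at this price.

-5.253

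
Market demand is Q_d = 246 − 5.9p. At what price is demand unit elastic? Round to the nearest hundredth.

20.85

For linear demand Q_d = a − bp, E = −bp/(a − bp). |E| = 1 ⇒ bp = a − bp ⇒ p = a/(2b).
p = 246/(2·5.9) ≈ 20.85.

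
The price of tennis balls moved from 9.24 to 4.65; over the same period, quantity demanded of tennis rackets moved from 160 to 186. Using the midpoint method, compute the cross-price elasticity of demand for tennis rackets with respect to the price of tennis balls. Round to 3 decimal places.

%ΔQ_x = (186 − 160)/[(160+186)/2] = 26/173 ≈ 0.1503.
%ΔP_y = (4.65 − 9.24)/[(9.24+4.65)/2] ≈ -0.6609.
E_xy = 0.1503/-0.6609 ≈ -0.227.
E_xy < 0, so tennis rackets and tennis balls are complements.

-0.227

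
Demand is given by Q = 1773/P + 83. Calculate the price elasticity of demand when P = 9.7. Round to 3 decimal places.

-0.688

At P = 9.7, Q = 265.7835.
dQ/dP = −1773/P² = −18.8437.
Point elasticity E = (dQ/dP)·(P/Q) = -18.8437 × 9.7/265.7835 ≈ -0.688.
|E| < 1, so demand is inelastic at this price.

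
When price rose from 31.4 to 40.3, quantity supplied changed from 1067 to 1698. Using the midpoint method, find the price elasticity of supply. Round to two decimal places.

1.84

%ΔQ = (1698 − 1067)/[(1067 + 1698)/2] = 631/1382.5 ≈ 0.4564.
%Δp = (40.3 − 31.4)/[(31.4 + 40.3)/2] = 8.9/35.85 ≈ 0.2483.
Arc elasticity E = %ΔQ/%Δp ≈ 0.4564/0.2483 ≈ 1.84.
|E| > 1: supply is elastic over this range.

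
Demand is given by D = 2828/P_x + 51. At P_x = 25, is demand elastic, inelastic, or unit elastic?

At P_x = 25, D = 164.12.
dD/dP_x = −2828/P_x² = −4.5248.
Point elasticity E = (dD/dP_x)·(P_x/D) = -4.5248 × 25/164.12 ≈ -0.689.
|E| ≈ 0.689 < 1, so demand is inelastic.

inelastic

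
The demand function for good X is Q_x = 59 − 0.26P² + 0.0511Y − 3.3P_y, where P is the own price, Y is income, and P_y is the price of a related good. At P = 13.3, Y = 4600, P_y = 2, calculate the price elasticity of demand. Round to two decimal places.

-0.38

Substituting, Q_x = 59 − 0.26(13.3)² + 0.0511(4600) − 3.3(2) = 59 − 45.9914 + 235.06 − 6.6 = 241.4686.
∂Q_x/∂P = −2·0.26·P = -6.916, so E_p = -6.916·(13.3/241.4686) ≈ -0.38.
|E_p| < 1: demand is inelastic.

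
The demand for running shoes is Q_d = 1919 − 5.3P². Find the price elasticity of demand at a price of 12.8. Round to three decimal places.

At P = 12.8, Q_d = 1050.648.
dQ_d/dP = −2·5.3·P = −135.68.
Point elasticity E = (dQ_d/dP)·(P/Q_d) = -135.68 × 12.8/1050.648 ≈ -1.653.
|E| > 1, so demand is elastic at this price.

-1.653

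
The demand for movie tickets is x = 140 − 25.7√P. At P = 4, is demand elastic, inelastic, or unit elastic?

inelastic

At P = 4, x = 88.6.
dx/dP = −25.7/(2√P) = −25.7/(2·2).
Point elasticity E = (dx/dP)·(P/x) = -6.425 × 4/88.6 ≈ -0.290.
|E| ≈ 0.290 < 1, so demand is inelastic.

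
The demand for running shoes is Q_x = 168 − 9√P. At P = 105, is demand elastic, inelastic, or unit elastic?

At P = 105, Q_x = 75.7774.
dQ_x/dP = −9/(2√P) = −9/(2·10.247).
Point elasticity E = (dQ_x/dP)·(P/Q_x) = -0.4392 × 105/75.7774 ≈ -0.609.
|E| ≈ 0.609 < 1, so demand is inelastic.

inelastic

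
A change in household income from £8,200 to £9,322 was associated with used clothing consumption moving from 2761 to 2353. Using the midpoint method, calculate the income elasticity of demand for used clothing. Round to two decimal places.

%ΔQ = (2353 − 2761)/[(2761+2353)/2] = -408/2557 ≈ -0.1596.
%ΔI = (9,322 − 8,200)/[(8,200+9,322)/2] = 1122/8761 ≈ 0.1281.
E_I = %ΔQ/%ΔI ≈ -1.25.
E_I < 0: inferior good.

-1.25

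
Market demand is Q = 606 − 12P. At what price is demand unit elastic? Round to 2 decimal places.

25.25

For linear demand Q = a − bP, E = −bP/(a − bP). |E| = 1 ⇒ bP = a − bP ⇒ P = a/(2b).
P = 606/(2·12) = 25.25.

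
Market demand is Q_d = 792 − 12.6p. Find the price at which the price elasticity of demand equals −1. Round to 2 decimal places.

31.43

For linear demand Q_d = a − bp, E = −bp/(a − bp). |E| = 1 ⇒ bp = a − bp ⇒ p = a/(2b).
p = 792/(2·12.6) ≈ 31.43.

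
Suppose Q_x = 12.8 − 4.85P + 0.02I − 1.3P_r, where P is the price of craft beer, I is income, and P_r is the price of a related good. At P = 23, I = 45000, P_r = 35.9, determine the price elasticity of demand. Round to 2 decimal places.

Q_x = 12.8 − 4.85(23) + 0.02(45000) − 1.3(35.9) = 12.8 − 111.55 + 900 − 46.67 = 754.58.
∂Q_x/∂P = −4.85, so E_p = (−4.85)·(23/754.58) ≈ -0.15.
|E_p| < 1: demand is inelastic.

-0.15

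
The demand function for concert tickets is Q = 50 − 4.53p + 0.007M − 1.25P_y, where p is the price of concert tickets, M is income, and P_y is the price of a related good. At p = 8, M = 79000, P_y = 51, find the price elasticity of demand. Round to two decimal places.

Evaluating quantity at (p, M, P_y) gives Q = 50 − 4.53(8) + 0.007(79000) − 1.25(51) = 50 − 36.24 + 553 − 63.75 = 503.01.
∂Q/∂p = −4.53, so E_p = (−4.53)·(8/503.01) ≈ -0.07.
|E_p| < 1: demand is inelastic.

-0.07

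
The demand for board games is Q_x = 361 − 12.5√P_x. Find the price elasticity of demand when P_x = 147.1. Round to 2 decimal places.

-0.36

At P_x = 147.1, Q_x = 209.394.
dQ_x/dP_x = −12.5/(2√P_x) = −12.5/(2·12.1285).
Point elasticity E = (dQ_x/dP_x)·(P_x/Q_x) = -0.5153 × 147.1/209.394 ≈ -0.36.
|E| < 1, so demand is inelastic at this price.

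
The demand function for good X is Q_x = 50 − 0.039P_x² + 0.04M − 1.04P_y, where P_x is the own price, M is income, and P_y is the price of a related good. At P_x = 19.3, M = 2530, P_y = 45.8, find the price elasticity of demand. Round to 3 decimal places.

-0.326

Q_x = 50 − 0.039(19.3)² + 0.04(2530) − 1.04(45.8) = 50 − 14.5271 + 101.2 − 47.632 = 89.0409.
∂Q_x/∂P_x = −2·0.039·P_x = -1.5054, so E_p = -1.5054·(19.3/89.0409) ≈ -0.326.
|E_p| < 1: demand is inelastic.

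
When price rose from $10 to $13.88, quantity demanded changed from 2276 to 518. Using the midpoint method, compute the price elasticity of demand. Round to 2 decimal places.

-3.87

%Δq = (518 − 2276)/[(2276 + 518)/2] = -1758/1397 ≈ -1.2584.
%Δp = (13.88 − 10)/[(10 + 13.88)/2] = 3.88/11.94 ≈ 0.3250.
Arc elasticity E = %Δq/%Δp ≈ -1.2584/0.3250 ≈ -3.87.
|E| > 1: demand is elastic over this range.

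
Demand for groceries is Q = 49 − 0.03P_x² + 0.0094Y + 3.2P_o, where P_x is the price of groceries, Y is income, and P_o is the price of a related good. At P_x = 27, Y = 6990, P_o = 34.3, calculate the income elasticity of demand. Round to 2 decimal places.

Evaluating quantity at (P_x, Y, P_o) gives Q = 49 − 0.03(27)² + 0.0094(6990) + 3.2(34.3) = 49 − 21.87 + 65.706 + 109.76 = 202.596.
∂Q/∂Y = +0.0094, so E_I = 0.0094·(6990/202.596) ≈ 0.32.
E_I ∈ (0,1): normal good (necessity).

0.32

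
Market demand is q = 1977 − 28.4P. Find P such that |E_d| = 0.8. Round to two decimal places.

30.94

Set −bP/(a − bP) = −0.8 ⇒ bP = 0.8(a − bP) ⇒ bP(1+0.8) = 0.8·a.
P = 0.8·1977/(28.4·1.8) ≈ 30.94.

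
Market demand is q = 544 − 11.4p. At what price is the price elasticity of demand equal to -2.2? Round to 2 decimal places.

Set −bp/(a − bp) = −2.2 ⇒ bp = 2.2(a − bp) ⇒ bp(1+2.2) = 2.2·a.
p = 2.2·544/(11.4·3.2) ≈ 32.81.

32.81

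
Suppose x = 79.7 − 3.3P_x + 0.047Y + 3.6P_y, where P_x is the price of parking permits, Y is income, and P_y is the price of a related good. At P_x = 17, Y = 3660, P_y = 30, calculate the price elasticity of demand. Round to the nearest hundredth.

-0.18

Substituting, x = 79.7 − 3.3(17) + 0.047(3660) + 3.6(30) = 79.7 − 56.1 + 172.02 + 108 = 303.62.
∂x/∂P_x = −3.3, so E_p = (−3.3)·(17/303.62) ≈ -0.18.
|E_p| < 1: demand is inelastic.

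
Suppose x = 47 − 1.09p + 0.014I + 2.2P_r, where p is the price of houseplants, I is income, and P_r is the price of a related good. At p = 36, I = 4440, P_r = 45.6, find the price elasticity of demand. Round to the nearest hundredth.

At the given point, x = 47 − 1.09(36) + 0.014(4440) + 2.2(45.6) = 47 − 39.24 + 62.16 + 100.32 = 170.24.
∂x/∂p = −1.09, so E_p = (−1.09)·(36/170.24) ≈ -0.23.
|E_p| < 1: demand is inelastic.

-0.23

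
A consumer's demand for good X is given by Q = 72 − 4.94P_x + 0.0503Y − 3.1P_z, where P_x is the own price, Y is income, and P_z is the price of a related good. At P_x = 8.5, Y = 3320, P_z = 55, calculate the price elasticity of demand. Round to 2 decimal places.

-1.58

Q = 72 − 4.94(8.5) + 0.0503(3320) − 3.1(55) = 72 − 41.99 + 166.996 − 170.5 = 26.506.
∂Q/∂P_x = −4.94, so E_p = (−4.94)·(8.5/26.506) ≈ -1.58.
|E_p| > 1: demand is elastic.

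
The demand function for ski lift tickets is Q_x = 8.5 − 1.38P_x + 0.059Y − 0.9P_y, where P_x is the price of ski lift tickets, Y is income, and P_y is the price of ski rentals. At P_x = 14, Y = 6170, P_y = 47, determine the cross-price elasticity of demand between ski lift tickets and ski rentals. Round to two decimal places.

Evaluating quantity at (P_x, Y, P_y) gives Q_x = 8.5 − 1.38(14) + 0.059(6170) − 0.9(47) = 8.5 − 19.32 + 364.03 − 42.3 = 310.91.
∂Q_x/∂P_y = −0.9, so E_xy = -0.9·(47/310.91) ≈ -0.14.
E_xy < 0: the goods are complements.

-0.14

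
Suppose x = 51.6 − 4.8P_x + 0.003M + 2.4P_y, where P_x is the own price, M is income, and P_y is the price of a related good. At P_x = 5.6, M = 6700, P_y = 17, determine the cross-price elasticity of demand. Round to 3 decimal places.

At the given point, x = 51.6 − 4.8(5.6) + 0.003(6700) + 2.4(17) = 51.6 − 26.88 + 20.1 + 40.8 = 85.62.
∂x/∂P_y = +2.4, so E_xy = 2.4·(17/85.62) ≈ 0.477.
E_xy > 0: the goods are substitutes.

0.477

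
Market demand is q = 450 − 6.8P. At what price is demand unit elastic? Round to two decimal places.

For linear demand q = a − bP, E = −bP/(a − bP). |E| = 1 ⇒ bP = a − bP ⇒ P = a/(2b).
P = 450/(2·6.8) ≈ 33.09.

33.09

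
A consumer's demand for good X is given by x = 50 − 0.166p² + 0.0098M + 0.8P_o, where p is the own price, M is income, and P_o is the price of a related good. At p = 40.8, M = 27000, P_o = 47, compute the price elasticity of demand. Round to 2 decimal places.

-7.28

At the given point, x = 50 − 0.166(40.8)² + 0.0098(27000) + 0.8(47) = 50 − 276.3302 + 264.6 + 37.6 = 75.8698.
∂x/∂p = −2·0.166·p = -13.5456, so E_p = -13.5456·(40.8/75.8698) ≈ -7.28.
|E_p| > 1: demand is elastic.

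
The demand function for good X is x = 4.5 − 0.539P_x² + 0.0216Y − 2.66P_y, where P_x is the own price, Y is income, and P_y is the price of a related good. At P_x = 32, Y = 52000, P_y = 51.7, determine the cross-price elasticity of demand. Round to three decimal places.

At the given point, x = 4.5 − 0.539(32)² + 0.0216(52000) − 2.66(51.7) = 4.5 − 551.936 + 1123.2 − 137.522 = 438.242.
∂x/∂P_y = −2.66, so E_xy = -2.66·(51.7/438.242) ≈ -0.314.
E_xy < 0: the goods are complements.

-0.314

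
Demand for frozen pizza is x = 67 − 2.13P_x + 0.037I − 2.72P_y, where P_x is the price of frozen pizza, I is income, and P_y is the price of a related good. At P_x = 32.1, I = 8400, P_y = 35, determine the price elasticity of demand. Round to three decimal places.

Evaluating quantity at (P_x, I, P_y) gives x = 67 − 2.13(32.1) + 0.037(8400) − 2.72(35) = 67 − 68.373 + 310.8 − 95.2 = 214.227.
∂x/∂P_x = −2.13, so E_p = (−2.13)·(32.1/214.227) ≈ -0.319.
|E_p| < 1: demand is inelastic.

-0.319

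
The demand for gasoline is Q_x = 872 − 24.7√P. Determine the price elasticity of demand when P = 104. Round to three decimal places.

-0.203

At P = 104, Q_x = 620.1084.
dQ_x/dP = −24.7/(2√P) = −24.7/(2·10.198).
Point elasticity E = (dQ_x/dP)·(P/Q_x) = -1.211 × 104/620.1084 ≈ -0.203.
|E| < 1, so demand is inelastic at this price.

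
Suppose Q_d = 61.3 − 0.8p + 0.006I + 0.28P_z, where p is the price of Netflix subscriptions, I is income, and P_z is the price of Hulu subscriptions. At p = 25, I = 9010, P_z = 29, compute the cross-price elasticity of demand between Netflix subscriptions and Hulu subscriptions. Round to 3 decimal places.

First evaluate Q_d: 61.3 − 0.8(25) + 0.006(9010) + 0.28(29) = 61.3 − 20 + 54.06 + 8.12 = 103.48.
∂Q_d/∂P_z = +0.28, so E_xy = 0.28·(29/103.48) ≈ 0.078.
E_xy > 0: the goods are substitutes.

0.078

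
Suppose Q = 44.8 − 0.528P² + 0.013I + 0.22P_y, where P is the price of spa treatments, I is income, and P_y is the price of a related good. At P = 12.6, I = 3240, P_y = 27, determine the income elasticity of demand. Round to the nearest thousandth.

4.662

Substituting, Q = 44.8 − 0.528(12.6)² + 0.013(3240) + 0.22(27) = 44.8 − 83.8253 + 42.12 + 5.94 = 9.0347.
∂Q/∂I = +0.013, so E_I = 0.013·(3240/9.0347) ≈ 4.662.
E_I > 1: normal good (luxury).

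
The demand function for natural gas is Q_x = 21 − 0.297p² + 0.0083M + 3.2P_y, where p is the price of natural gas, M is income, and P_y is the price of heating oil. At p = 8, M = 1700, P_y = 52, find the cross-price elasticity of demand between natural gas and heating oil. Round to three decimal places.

Evaluating quantity at (p, M, P_y) gives Q_x = 21 − 0.297(8)² + 0.0083(1700) + 3.2(52) = 21 − 19.008 + 14.11 + 166.4 = 182.502.
∂Q_x/∂P_y = +3.2, so E_xy = 3.2·(52/182.502) ≈ 0.912.
E_xy > 0: the goods are substitutes.

0.912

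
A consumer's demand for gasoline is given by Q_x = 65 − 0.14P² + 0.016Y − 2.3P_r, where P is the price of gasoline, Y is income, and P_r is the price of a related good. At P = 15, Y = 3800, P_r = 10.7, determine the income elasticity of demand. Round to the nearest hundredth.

Evaluating quantity at (P, Y, P_r) gives Q_x = 65 − 0.14(15)² + 0.016(3800) − 2.3(10.7) = 65 − 31.5 + 60.8 − 24.61 = 69.69.
∂Q_x/∂Y = +0.016, so E_I = 0.016·(3800/69.69) ≈ 0.87.
E_I ∈ (0,1): normal good (necessity).

0.87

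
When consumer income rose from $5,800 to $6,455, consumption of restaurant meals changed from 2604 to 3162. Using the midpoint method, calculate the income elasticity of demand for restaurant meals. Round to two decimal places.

1.81

%ΔQ = (3162 − 2604)/[(2604+3162)/2] = 558/2883 ≈ 0.1935.
%ΔY = (6,455 − 5,800)/[(5,800+6,455)/2] = 655/6127.5 ≈ 0.1069.
E_I = %ΔQ/%ΔY ≈ 1.81.
E_I > 1: normal good (luxury).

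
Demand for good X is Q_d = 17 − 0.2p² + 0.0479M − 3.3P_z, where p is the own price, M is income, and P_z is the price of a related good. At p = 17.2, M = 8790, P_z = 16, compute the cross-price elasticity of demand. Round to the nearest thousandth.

Substituting, Q_d = 17 − 0.2(17.2)² + 0.0479(8790) − 3.3(16) = 17 − 59.168 + 421.041 − 52.8 = 326.073.
∂Q_d/∂P_z = −3.3, so E_xy = -3.3·(16/326.073) ≈ -0.162.
E_xy < 0: the goods are complements.

-0.162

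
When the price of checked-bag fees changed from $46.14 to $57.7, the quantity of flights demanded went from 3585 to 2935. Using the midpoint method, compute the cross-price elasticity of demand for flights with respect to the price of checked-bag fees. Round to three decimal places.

%ΔQ_x = (2935 − 3585)/[(3585+2935)/2] = -650/3260 ≈ -0.1994.
%ΔP_y = (57.7 − 46.14)/[(46.14+57.7)/2] ≈ 0.2227.
E_xy = -0.1994/0.2227 ≈ -0.896.
E_xy < 0, so flights and checked-bag fees are complements.

-0.896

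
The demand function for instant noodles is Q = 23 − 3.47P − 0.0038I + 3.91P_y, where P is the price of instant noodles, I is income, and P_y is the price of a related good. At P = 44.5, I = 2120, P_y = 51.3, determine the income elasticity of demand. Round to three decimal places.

Q = 23 − 3.47(44.5) − 0.0038(2120) + 3.91(51.3) = 23 − 154.415 − 8.056 + 200.583 = 61.112.
∂Q/∂I = −0.0038, so E_I = -0.0038·(2120/61.112) ≈ -0.132.
E_I < 0: inferior good.

-0.132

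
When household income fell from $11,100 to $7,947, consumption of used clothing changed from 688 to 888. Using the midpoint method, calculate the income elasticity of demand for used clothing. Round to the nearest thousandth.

-0.767

%ΔQ = (888 − 688)/[(688+888)/2] = 200/788 ≈ 0.2538.
%ΔI = (7,947 − 11,100)/[(11,100+7,947)/2] = -3153/9523.5 ≈ -0.3311.
E_I = %ΔQ/%ΔI ≈ -0.767.
E_I < 0: inferior good.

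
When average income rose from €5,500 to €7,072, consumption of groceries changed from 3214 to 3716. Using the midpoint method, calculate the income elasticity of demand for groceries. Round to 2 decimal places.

0.58

%ΔQ = (3716 − 3214)/[(3214+3716)/2] = 502/3465 ≈ 0.1449.
%ΔI = (7,072 − 5,500)/[(5,500+7,072)/2] = 1572/6286 ≈ 0.2501.
E_I = %ΔQ/%ΔI ≈ 0.58.
E_I ∈ (0,1): normal good (necessity).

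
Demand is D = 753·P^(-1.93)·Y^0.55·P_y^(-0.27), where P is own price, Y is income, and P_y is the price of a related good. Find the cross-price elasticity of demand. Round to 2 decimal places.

For a Cobb–Douglas (constant-elasticity) form D = A·P_y^α·…, the elasticity with respect to P_y equals the exponent α at every point.
Here the exponent on P_y is -0.27, so the cross-price elasticity of demand is -0.27.

-0.27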